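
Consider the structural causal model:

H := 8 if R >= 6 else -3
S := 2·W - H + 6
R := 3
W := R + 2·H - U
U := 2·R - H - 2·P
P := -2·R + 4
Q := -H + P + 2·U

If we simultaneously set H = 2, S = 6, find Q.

Setting H = 2, S = 6 by intervention discards those variables' equations.
P = -2·R + 4  [with R=3]  = -2
U = 2·R - H - 2·P  [with R=3, H=2, P=-2]  = 8
Q = -H + P + 2·U  [with H=2, P=-2, U=8]  = 12

12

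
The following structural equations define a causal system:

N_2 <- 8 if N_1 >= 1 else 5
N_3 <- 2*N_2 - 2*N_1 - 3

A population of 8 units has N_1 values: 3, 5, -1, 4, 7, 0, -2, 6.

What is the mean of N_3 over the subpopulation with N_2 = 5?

9

E[N_3|N_2=5] averages over only the 3 units with N_2=5 (N_1 = -1, 0, -2): N_3 = 9, 7, 11, mean 9.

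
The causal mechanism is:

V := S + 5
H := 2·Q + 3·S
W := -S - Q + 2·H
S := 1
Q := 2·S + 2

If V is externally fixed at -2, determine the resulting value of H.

The intervention breaks the incoming arrows to V: V := S + 5 no longer applies, and V = -2.
H is not downstream of the intervention, so its value is determined by the original equations.
Q = 2·S + 2  [with S=1]  = 4
H = 2·Q + 3·S  [with Q=4, S=1]  = 11

11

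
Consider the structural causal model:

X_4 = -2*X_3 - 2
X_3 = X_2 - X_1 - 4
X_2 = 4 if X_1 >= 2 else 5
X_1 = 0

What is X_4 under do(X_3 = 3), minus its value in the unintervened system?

-4

The intervention breaks the incoming arrows to X_3: X_3 = X_2 - X_1 - 4 no longer applies, and X_3 = 3.
X_4 = -2*X_3 - 2  [with X_3=3]  = -8
Without intervention: X_2 = 4 if X_1 >= 2 else 5  [with X_1=0]  = 5; X_3 = X_2 - X_1 - 4  [with X_2=5, X_1=0]  = 1; X_4 = -2*X_3 - 2  [with X_3=1]  = -4.
Change = -8 − (-4) = -4.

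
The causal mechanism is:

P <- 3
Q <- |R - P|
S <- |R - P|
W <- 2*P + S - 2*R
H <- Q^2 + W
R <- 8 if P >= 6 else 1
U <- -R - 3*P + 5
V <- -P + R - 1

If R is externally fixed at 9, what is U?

-13

do(R=9) replaces the equation R <- 8 if P >= 6 else 1 with the constant R = 9.
U = -R - 3*P + 5  [with R=9, P=3]  = -13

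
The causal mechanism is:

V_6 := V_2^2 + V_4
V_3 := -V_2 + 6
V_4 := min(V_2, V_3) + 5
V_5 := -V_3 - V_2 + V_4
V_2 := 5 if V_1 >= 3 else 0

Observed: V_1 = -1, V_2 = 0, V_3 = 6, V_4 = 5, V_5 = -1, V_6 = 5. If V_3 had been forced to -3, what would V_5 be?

do(V_3=-3) replaces the equation V_3 := -V_2 + 6 with the constant V_3 = -3.
V_2 = 5 if V_1 >= 3 else 0  [with V_1=-1]  = 0
V_4 = min(V_2, V_3) + 5  [with V_2=0, V_3=-3]  = 2
V_5 = -V_3 - V_2 + V_4  [with V_3=-3, V_2=0, V_4=2]  = 5

5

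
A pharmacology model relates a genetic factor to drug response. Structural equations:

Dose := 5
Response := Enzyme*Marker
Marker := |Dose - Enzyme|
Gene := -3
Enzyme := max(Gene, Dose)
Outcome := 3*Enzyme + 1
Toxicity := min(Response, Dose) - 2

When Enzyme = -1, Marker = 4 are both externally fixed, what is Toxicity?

Setting Enzyme = -1, Marker = 4 by intervention discards those variables' equations.
Response = Enzyme*Marker  [with Enzyme=-1, Marker=4]  = -4
Toxicity = min(Response, Dose) - 2  [with Response=-4, Dose=5]  = -6

-6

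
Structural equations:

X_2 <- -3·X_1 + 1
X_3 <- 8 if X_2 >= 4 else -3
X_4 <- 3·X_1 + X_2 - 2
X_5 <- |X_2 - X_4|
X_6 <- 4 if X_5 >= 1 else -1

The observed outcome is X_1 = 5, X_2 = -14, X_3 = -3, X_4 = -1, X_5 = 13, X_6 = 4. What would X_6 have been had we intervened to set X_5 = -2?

-1

The intervention breaks the incoming arrows to X_5: X_5 <- |X_2 - X_4| no longer applies, and X_5 = -2.
X_6 = 4 if X_5 >= 1 else -1  [with X_5=-2]  = -1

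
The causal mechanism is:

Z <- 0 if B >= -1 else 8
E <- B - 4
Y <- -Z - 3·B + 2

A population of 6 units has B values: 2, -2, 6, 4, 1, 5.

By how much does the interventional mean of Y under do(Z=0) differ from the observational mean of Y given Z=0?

do(Z=0) breaks Z's dependence on B. With Z=0 fixed, Y across the units is -4, 8, -16, -10, -1, -13, mean -6.
Conditioning on Z=0 selects the 5 unit(s) with B ∈ {2, 6, 4, 1, 5}. Their Y values: -4, -16, -10, -1, -13. Mean = -8.8.
Difference = -6 − (-8.8) = 2.8.

2.8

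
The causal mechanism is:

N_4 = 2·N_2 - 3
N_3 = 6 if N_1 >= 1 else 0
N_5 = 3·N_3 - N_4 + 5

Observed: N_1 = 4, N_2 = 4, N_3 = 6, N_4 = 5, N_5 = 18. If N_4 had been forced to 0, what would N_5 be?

23

Intervening sets N_4 = 0 and removes its equation (N_4 = 2·N_2 - 3).
N_3 = 6 if N_1 >= 1 else 0  [with N_1=4]  = 6
N_5 = 3·N_3 - N_4 + 5  [with N_3=6, N_4=0]  = 23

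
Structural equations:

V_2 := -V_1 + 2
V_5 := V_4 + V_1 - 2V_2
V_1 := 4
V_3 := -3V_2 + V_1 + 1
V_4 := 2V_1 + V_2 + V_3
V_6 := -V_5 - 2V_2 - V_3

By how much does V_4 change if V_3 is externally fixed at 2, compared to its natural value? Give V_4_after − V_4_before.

The intervention breaks the incoming arrows to V_3: V_3 := -3V_2 + V_1 + 1 no longer applies, and V_3 = 2.
V_2 = -V_1 + 2  [with V_1=4]  = -2
V_4 = 2V_1 + V_2 + V_3  [with V_1=4, V_2=-2, V_3=2]  = 8
Without intervention: V_2 = -V_1 + 2  [with V_1=4]  = -2; V_3 = -3V_2 + V_1 + 1  [with V_2=-2, V_1=4]  = 11; V_4 = 2V_1 + V_2 + V_3  [with V_1=4, V_2=-2, V_3=11]  = 17.
Change = 8 − 17 = -9.

-9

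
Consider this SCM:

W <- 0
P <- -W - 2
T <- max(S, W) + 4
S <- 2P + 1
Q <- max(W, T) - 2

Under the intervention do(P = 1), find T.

7

Under do(P=1), the mechanism P <- -W - 2 is discarded; P is fixed at 1.
S = 2P + 1  [with P=1]  = 3
T = max(S, W) + 4  [with S=3, W=0]  = 7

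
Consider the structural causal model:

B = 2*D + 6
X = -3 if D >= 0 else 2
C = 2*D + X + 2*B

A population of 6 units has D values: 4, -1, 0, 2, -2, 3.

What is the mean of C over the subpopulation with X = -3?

22.5

Observing X=-3 restricts to units where X's equation naturally yields -3: D ∈ {4, 0, 2, 3}. In that subpopulation C = 33, 9, 21, 27, mean 22.5.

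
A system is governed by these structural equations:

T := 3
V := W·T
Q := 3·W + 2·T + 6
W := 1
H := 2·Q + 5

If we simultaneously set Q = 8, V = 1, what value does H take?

The joint intervention fixes Q = 8, V = 1, removing each variable's own equation.
H = 2·Q + 5  [with Q=8]  = 21

21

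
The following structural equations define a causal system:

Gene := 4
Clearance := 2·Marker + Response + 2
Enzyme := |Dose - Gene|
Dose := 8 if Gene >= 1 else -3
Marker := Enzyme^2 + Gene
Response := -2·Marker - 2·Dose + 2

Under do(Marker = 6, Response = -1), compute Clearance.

The joint intervention fixes Marker = 6, Response = -1, removing each variable's own equation.
Clearance = 2·Marker + Response + 2  [with Marker=6, Response=-1]  = 13

13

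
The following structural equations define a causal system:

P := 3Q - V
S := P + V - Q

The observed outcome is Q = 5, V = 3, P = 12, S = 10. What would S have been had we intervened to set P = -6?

-8

The intervention breaks the incoming arrows to P: P := 3Q - V no longer applies, and P = -6.
S = P + V - Q  [with P=-6, V=3, Q=5]  = -8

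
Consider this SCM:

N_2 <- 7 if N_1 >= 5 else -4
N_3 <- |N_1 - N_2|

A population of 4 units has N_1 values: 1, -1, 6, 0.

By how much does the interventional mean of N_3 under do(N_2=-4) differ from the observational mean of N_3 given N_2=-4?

do(N_2=-4) breaks N_2's dependence on N_1. With N_2=-4 fixed, N_3 across the units is 5, 3, 10, 4, mean 5.5.
Conditioning on N_2=-4 selects the 3 unit(s) with N_1 ∈ {1, -1, 0}. Their N_3 values: 5, 3, 4. Mean = 4.
Difference = 5.5 − 4 = 1.5.

1.5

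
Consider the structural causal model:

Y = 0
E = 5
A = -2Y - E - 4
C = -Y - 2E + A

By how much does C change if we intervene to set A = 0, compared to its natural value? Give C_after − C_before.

The intervention breaks the incoming arrows to A: A = -2Y - E - 4 no longer applies, and A = 0.
C = -Y - 2E + A  [with Y=0, E=5, A=0]  = -10
Without intervention: A = -2Y - E - 4  [with Y=0, E=5]  = -9; C = -Y - 2E + A  [with Y=0, E=5, A=-9]  = -19.
Change = -10 − (-19) = 9.

9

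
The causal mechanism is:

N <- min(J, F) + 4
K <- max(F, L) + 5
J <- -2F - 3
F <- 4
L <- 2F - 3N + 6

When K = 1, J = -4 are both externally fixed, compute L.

Setting K = 1, J = -4 by intervention discards those variables' equations.
N = min(J, F) + 4  [with J=-4, F=4]  = 0
L = 2F - 3N + 6  [with F=4, N=0]  = 14

14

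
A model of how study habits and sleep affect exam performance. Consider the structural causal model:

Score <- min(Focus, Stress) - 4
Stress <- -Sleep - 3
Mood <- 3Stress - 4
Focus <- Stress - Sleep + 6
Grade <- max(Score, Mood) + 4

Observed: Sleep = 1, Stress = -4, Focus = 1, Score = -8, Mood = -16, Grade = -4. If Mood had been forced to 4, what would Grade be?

8

The intervention breaks the incoming arrows to Mood: Mood <- 3Stress - 4 no longer applies, and Mood = 4.
Stress = -Sleep - 3  [with Sleep=1]  = -4
Focus = Stress - Sleep + 6  [with Stress=-4, Sleep=1]  = 1
Score = min(Focus, Stress) - 4  [with Focus=1, Stress=-4]  = -8
Grade = max(Score, Mood) + 4  [with Score=-8, Mood=4]  = 8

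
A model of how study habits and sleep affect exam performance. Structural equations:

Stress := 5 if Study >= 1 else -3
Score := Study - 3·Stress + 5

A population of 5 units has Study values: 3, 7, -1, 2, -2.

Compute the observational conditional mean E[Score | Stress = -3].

Observing Stress=-3 restricts to units where Stress's equation naturally yields -3: Study ∈ {-1, -2}. In that subpopulation Score = 13, 12, mean 12.5.

12.5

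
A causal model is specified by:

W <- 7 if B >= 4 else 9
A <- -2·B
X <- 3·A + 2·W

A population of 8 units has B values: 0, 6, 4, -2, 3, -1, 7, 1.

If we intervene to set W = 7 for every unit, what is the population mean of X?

Every unit gets W=7 under the intervention. X values become 14, -22, -10, 26, -4, 20, -28, 8; E[X|do(W=7)] = 0.5.

0.5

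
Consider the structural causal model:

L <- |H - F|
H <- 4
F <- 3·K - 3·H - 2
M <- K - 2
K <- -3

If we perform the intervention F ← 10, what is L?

6

Intervening sets F = 10 and removes its equation (F <- 3·K - 3·H - 2).
L = |H - F|  [with H=4, F=10]  = 6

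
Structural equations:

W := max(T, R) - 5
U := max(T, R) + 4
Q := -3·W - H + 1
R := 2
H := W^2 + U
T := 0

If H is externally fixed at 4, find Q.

6

The intervention breaks the incoming arrows to H: H := W^2 + U no longer applies, and H = 4.
W = max(T, R) - 5  [with T=0, R=2]  = -3
Q = -3·W - H + 1  [with W=-3, H=4]  = 6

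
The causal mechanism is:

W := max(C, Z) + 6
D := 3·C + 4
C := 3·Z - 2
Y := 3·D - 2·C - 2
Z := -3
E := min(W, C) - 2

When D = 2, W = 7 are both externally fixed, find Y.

26

The joint intervention fixes D = 2, W = 7, removing each variable's own equation.
C = 3·Z - 2  [with Z=-3]  = -11
Y = 3·D - 2·C - 2  [with D=2, C=-11]  = 26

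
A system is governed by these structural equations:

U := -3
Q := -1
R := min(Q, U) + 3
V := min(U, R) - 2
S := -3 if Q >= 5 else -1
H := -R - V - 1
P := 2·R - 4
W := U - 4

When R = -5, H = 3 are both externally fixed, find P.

Under do(R = -5, H = 3), each intervened variable's structural equation is replaced by its fixed value.
P = 2·R - 4  [with R=-5]  = -14

-14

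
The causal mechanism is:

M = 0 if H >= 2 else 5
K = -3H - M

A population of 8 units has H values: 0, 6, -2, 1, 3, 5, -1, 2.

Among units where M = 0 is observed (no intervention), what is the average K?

-12

Observing M=0 restricts to units where M's equation naturally yields 0: H ∈ {6, 3, 5, 2}. In that subpopulation K = -18, -9, -15, -6, mean -12.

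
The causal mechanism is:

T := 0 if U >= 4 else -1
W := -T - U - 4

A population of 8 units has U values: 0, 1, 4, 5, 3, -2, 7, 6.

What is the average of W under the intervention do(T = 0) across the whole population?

-7

The intervention sets T=0 in all 8 units regardless of U. Recomputing W per unit gives -4, -5, -8, -9, -7, -2, -11, -10; average -7.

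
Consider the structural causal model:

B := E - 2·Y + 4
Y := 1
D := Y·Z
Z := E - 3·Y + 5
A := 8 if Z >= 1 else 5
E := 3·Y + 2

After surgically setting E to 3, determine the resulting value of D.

Under do(E=3), the mechanism E := 3·Y + 2 is discarded; E is fixed at 3.
Z = E - 3·Y + 5  [with E=3, Y=1]  = 5
D = Y·Z  [with Y=1, Z=5]  = 5

5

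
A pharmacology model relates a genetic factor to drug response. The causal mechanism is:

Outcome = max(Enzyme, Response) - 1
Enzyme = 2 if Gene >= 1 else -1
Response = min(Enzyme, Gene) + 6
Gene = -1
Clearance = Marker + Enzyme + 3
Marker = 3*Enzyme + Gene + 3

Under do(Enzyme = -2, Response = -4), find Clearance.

-3

Setting Enzyme = -2, Response = -4 by intervention discards those variables' equations.
Marker = 3*Enzyme + Gene + 3  [with Enzyme=-2, Gene=-1]  = -4
Clearance = Marker + Enzyme + 3  [with Marker=-4, Enzyme=-2]  = -3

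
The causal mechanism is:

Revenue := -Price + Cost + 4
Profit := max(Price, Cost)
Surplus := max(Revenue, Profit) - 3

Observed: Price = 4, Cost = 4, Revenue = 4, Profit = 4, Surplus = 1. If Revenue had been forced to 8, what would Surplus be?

do(Revenue=8) replaces the equation Revenue := -Price + Cost + 4 with the constant Revenue = 8.
Profit = max(Price, Cost)  [with Price=4, Cost=4]  = 4
Surplus = max(Revenue, Profit) - 3  [with Revenue=8, Profit=4]  = 5

5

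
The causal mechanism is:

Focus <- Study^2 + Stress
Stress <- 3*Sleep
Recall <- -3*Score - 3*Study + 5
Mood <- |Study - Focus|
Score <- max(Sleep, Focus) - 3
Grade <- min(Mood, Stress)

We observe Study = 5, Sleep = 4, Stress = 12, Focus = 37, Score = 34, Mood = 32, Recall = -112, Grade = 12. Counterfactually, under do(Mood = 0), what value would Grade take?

Intervening sets Mood = 0 and removes its equation (Mood <- |Study - Focus|).
Stress = 3*Sleep  [with Sleep=4]  = 12
Grade = min(Mood, Stress)  [with Mood=0, Stress=12]  = 0

0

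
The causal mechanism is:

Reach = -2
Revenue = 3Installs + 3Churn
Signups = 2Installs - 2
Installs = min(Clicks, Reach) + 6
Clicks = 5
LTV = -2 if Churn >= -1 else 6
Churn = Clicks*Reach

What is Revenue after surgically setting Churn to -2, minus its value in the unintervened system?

24

The intervention breaks the incoming arrows to Churn: Churn = Clicks*Reach no longer applies, and Churn = -2.
Installs = min(Clicks, Reach) + 6  [with Clicks=5, Reach=-2]  = 4
Revenue = 3Installs + 3Churn  [with Installs=4, Churn=-2]  = 6
Without intervention: Installs = min(Clicks, Reach) + 6  [with Clicks=5, Reach=-2]  = 4; Churn = Clicks*Reach  [with Clicks=5, Reach=-2]  = -10; Revenue = 3Installs + 3Churn  [with Installs=4, Churn=-10]  = -18.
Change = 6 − (-18) = 24.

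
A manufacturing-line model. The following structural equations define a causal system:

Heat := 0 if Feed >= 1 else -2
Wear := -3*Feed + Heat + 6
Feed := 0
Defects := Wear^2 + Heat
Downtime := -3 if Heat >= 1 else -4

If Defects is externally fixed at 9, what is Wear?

4

Under do(Defects=9), the mechanism Defects := Wear^2 + Heat is discarded; Defects is fixed at 9.
Since Wear is not a descendant of the intervened variable, it is unaffected.
Heat = 0 if Feed >= 1 else -2  [with Feed=0]  = -2
Wear = -3*Feed + Heat + 6  [with Feed=0, Heat=-2]  = 4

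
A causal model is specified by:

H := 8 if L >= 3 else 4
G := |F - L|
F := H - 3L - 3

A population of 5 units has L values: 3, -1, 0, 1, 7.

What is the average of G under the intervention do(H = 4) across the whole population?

9.4

Under do(H=4), H's equation is replaced by H=4 for every unit. Per-unit G: 11, 5, 1, 3, 27. Mean = 9.4.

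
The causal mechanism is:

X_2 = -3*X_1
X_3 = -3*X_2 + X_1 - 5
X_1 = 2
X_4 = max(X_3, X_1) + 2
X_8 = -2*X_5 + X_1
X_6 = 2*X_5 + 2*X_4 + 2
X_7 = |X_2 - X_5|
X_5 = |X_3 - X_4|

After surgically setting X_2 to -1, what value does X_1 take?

Under do(X_2=-1), the mechanism X_2 = -3*X_1 is discarded; X_2 is fixed at -1.
X_1 is not downstream of the intervention, so its value is determined by the original equations.

2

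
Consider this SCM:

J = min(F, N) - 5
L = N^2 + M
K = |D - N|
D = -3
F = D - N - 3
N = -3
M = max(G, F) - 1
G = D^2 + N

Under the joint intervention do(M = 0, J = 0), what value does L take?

Setting M = 0, J = 0 by intervention discards those variables' equations.
L = N^2 + M  [with N=-3, M=0]  = 9

9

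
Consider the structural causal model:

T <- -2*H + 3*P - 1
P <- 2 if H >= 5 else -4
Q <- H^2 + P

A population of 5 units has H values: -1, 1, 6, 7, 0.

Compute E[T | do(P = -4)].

-18.2

do(P=-4) breaks P's dependence on H. With P=-4 fixed, T across the units is -11, -15, -25, -27, -13, mean -18.2.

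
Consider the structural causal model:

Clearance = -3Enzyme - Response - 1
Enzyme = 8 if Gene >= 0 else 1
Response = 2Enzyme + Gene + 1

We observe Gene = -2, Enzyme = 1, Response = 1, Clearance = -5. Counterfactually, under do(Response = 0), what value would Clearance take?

-4

The intervention breaks the incoming arrows to Response: Response = 2Enzyme + Gene + 1 no longer applies, and Response = 0.
Enzyme = 8 if Gene >= 0 else 1  [with Gene=-2]  = 1
Clearance = -3Enzyme - Response - 1  [with Enzyme=1, Response=0]  = -4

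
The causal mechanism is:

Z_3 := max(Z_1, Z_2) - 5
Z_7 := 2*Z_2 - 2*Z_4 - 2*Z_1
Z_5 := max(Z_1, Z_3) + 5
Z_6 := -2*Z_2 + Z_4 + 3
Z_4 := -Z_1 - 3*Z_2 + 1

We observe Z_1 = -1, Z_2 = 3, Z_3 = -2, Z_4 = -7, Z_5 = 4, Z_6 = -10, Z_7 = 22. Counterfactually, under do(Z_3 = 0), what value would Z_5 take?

5

do(Z_3=0) replaces the equation Z_3 := max(Z_1, Z_2) - 5 with the constant Z_3 = 0.
Z_5 = max(Z_1, Z_3) + 5  [with Z_1=-1, Z_3=0]  = 5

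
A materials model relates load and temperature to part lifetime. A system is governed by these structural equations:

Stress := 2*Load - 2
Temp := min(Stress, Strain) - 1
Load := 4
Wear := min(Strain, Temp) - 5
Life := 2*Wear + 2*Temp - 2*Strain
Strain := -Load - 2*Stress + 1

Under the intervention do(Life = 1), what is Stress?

do(Life=1) replaces the equation Life := 2*Wear + 2*Temp - 2*Strain with the constant Life = 1.
Stress is not downstream of the intervention, so its value is determined by the original equations.
Stress = 2*Load - 2  [with Load=4]  = 6

6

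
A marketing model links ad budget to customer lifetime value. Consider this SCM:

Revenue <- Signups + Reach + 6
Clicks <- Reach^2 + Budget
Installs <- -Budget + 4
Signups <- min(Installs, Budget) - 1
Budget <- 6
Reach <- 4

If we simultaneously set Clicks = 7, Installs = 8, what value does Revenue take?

15

Setting Clicks = 7, Installs = 8 by intervention discards those variables' equations.
Signups = min(Installs, Budget) - 1  [with Installs=8, Budget=6]  = 5
Revenue = Signups + Reach + 6  [with Signups=5, Reach=4]  = 15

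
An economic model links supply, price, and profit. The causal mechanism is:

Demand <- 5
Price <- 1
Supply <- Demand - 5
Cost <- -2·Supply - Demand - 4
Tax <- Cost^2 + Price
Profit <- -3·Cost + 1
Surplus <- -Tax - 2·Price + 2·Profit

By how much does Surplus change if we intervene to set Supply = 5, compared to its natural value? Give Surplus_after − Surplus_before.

The intervention breaks the incoming arrows to Supply: Supply <- Demand - 5 no longer applies, and Supply = 5.
Cost = -2·Supply - Demand - 4  [with Supply=5, Demand=5]  = -19
Tax = Cost^2 + Price  [with Cost=-19, Price=1]  = 362
Profit = -3·Cost + 1  [with Cost=-19]  = 58
Surplus = -Tax - 2·Price + 2·Profit  [with Tax=362, Price=1, Profit=58]  = -248
Without intervention: Supply = Demand - 5  [with Demand=5]  = 0; Cost = -2·Supply - Demand - 4  [with Supply=0, Demand=5]  = -9; Tax = Cost^2 + Price  [with Cost=-9, Price=1]  = 82; Profit = -3·Cost + 1  [with Cost=-9]  = 28; Surplus = -Tax - 2·Price + 2·Profit  [with Tax=82, Price=1, Profit=28]  = -28.
Change = -248 − (-28) = -220.

-220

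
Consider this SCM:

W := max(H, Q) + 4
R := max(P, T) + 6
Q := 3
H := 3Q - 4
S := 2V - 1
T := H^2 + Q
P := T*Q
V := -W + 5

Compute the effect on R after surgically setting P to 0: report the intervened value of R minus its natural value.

-56

Intervening sets P = 0 and removes its equation (P := T*Q).
H = 3Q - 4  [with Q=3]  = 5
T = H^2 + Q  [with H=5, Q=3]  = 28
R = max(P, T) + 6  [with P=0, T=28]  = 34
Without intervention: H = 3Q - 4  [with Q=3]  = 5; T = H^2 + Q  [with H=5, Q=3]  = 28; P = T*Q  [with T=28, Q=3]  = 84; R = max(P, T) + 6  [with P=84, T=28]  = 90.
Change = 34 − 90 = -56.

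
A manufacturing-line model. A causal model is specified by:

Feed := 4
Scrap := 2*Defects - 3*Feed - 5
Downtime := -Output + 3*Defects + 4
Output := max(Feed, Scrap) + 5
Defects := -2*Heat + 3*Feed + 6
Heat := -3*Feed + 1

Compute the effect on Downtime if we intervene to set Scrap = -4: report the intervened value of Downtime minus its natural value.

59

Under do(Scrap=-4), the mechanism Scrap := 2*Defects - 3*Feed - 5 is discarded; Scrap is fixed at -4.
Heat = -3*Feed + 1  [with Feed=4]  = -11
Defects = -2*Heat + 3*Feed + 6  [with Heat=-11, Feed=4]  = 40
Output = max(Feed, Scrap) + 5  [with Feed=4, Scrap=-4]  = 9
Downtime = -Output + 3*Defects + 4  [with Output=9, Defects=40]  = 115
Without intervention: Heat = -3*Feed + 1  [with Feed=4]  = -11; Defects = -2*Heat + 3*Feed + 6  [with Heat=-11, Feed=4]  = 40; Scrap = 2*Defects - 3*Feed - 5  [with Defects=40, Feed=4]  = 63; Output = max(Feed, Scrap) + 5  [with Feed=4, Scrap=63]  = 68; Downtime = -Output + 3*Defects + 4  [with Output=68, Defects=40]  = 56.
Change = 115 − 56 = 59.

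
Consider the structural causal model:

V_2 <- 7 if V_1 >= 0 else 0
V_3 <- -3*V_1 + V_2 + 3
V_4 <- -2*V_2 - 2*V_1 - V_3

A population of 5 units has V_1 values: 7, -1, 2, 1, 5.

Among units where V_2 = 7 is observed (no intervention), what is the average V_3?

Conditioning on V_2=7 selects the 4 unit(s) with V_1 ∈ {7, 2, 1, 5}. Their V_3 values: -11, 4, 7, -5. Mean = -1.25.

-1.25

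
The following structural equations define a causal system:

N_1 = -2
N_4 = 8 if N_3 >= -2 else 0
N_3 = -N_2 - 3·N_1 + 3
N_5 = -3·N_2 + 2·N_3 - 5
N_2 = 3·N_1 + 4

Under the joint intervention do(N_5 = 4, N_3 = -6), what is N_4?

Under do(N_5 = 4, N_3 = -6), each intervened variable's structural equation is replaced by its fixed value.
N_4 = 8 if N_3 >= -2 else 0  [with N_3=-6]  = 0

0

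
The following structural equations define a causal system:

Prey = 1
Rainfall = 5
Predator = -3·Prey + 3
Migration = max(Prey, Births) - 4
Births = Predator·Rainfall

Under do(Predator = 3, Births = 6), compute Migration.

2

Setting Predator = 3, Births = 6 by intervention discards those variables' equations.
Migration = max(Prey, Births) - 4  [with Prey=1, Births=6]  = 2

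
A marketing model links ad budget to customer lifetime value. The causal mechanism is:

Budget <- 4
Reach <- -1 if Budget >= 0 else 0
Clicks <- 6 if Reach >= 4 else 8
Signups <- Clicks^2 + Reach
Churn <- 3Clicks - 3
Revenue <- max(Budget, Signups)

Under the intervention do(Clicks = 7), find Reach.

Under do(Clicks=7), the mechanism Clicks <- 6 if Reach >= 4 else 8 is discarded; Clicks is fixed at 7.
Since Reach is not a descendant of the intervened variable, it is unaffected.
Reach = -1 if Budget >= 0 else 0  [with Budget=4]  = -1

-1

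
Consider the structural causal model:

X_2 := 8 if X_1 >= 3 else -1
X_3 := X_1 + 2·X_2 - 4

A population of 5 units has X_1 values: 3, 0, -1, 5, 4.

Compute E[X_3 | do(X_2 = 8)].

The intervention sets X_2=8 in all 5 units regardless of X_1. Recomputing X_3 per unit gives 15, 12, 11, 17, 16; average 14.2.

14.2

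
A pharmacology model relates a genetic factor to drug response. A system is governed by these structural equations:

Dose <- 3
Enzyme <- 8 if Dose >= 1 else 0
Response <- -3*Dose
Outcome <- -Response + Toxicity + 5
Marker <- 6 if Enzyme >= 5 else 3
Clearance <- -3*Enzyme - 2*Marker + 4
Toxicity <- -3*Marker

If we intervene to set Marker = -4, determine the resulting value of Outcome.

26

The intervention breaks the incoming arrows to Marker: Marker <- 6 if Enzyme >= 5 else 3 no longer applies, and Marker = -4.
Response = -3*Dose  [with Dose=3]  = -9
Toxicity = -3*Marker  [with Marker=-4]  = 12
Outcome = -Response + Toxicity + 5  [with Response=-9, Toxicity=12]  = 26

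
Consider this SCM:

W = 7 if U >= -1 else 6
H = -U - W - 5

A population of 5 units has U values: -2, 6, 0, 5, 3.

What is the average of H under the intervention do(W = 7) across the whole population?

Every unit gets W=7 under the intervention. H values become -10, -18, -12, -17, -15; E[H|do(W=7)] = -14.4.

-14.4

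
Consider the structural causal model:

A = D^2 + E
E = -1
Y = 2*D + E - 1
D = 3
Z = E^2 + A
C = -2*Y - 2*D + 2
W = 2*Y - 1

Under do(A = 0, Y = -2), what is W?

-5

The joint intervention fixes A = 0, Y = -2, removing each variable's own equation.
W = 2*Y - 1  [with Y=-2]  = -5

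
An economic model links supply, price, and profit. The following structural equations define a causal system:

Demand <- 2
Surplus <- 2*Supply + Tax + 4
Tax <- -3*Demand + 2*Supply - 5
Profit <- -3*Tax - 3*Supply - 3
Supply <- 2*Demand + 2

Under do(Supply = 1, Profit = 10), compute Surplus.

Setting Supply = 1, Profit = 10 by intervention discards those variables' equations.
Tax = -3*Demand + 2*Supply - 5  [with Demand=2, Supply=1]  = -9
Surplus = 2*Supply + Tax + 4  [with Supply=1, Tax=-9]  = -3

-3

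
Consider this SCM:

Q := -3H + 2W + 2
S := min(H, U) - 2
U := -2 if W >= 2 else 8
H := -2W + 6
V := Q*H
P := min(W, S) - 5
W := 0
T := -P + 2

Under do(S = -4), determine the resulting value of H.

Under do(S=-4), the mechanism S := min(H, U) - 2 is discarded; S is fixed at -4.
Since H is not a descendant of the intervened variable, it is unaffected.
H = -2W + 6  [with W=0]  = 6

6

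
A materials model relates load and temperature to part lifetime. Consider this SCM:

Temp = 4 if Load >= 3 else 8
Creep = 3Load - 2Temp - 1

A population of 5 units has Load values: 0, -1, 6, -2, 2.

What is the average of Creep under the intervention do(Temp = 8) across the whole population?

Under do(Temp=8), Temp's equation is replaced by Temp=8 for every unit. Per-unit Creep: -17, -20, 1, -23, -11. Mean = -14.

-14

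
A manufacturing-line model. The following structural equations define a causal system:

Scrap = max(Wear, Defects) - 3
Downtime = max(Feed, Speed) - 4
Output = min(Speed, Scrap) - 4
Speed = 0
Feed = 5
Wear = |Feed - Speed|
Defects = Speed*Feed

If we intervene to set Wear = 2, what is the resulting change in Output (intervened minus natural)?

-1

The intervention breaks the incoming arrows to Wear: Wear = |Feed - Speed| no longer applies, and Wear = 2.
Defects = Speed*Feed  [with Speed=0, Feed=5]  = 0
Scrap = max(Wear, Defects) - 3  [with Wear=2, Defects=0]  = -1
Output = min(Speed, Scrap) - 4  [with Speed=0, Scrap=-1]  = -5
Without intervention: Wear = |Feed - Speed|  [with Feed=5, Speed=0]  = 5; Defects = Speed*Feed  [with Speed=0, Feed=5]  = 0; Scrap = max(Wear, Defects) - 3  [with Wear=5, Defects=0]  = 2; Output = min(Speed, Scrap) - 4  [with Speed=0, Scrap=2]  = -4.
Change = -5 − (-4) = -1.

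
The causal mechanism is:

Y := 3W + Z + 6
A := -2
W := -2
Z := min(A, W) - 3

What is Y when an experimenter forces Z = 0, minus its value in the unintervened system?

The intervention breaks the incoming arrows to Z: Z := min(A, W) - 3 no longer applies, and Z = 0.
Y = 3W + Z + 6  [with W=-2, Z=0]  = 0
Without intervention: Z = min(A, W) - 3  [with A=-2, W=-2]  = -5; Y = 3W + Z + 6  [with W=-2, Z=-5]  = -5.
Change = 0 − (-5) = 5.

5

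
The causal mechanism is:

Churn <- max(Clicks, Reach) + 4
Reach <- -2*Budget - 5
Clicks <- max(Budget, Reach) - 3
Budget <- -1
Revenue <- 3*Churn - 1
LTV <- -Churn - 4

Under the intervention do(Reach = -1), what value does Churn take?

3

Under do(Reach=-1), the mechanism Reach <- -2*Budget - 5 is discarded; Reach is fixed at -1.
Clicks = max(Budget, Reach) - 3  [with Budget=-1, Reach=-1]  = -4
Churn = max(Clicks, Reach) + 4  [with Clicks=-4, Reach=-1]  = 3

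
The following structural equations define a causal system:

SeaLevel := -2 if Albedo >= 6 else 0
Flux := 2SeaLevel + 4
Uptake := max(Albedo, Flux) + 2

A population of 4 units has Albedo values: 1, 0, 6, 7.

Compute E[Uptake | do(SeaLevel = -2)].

Every unit gets SeaLevel=-2 under the intervention. Uptake values become 3, 2, 8, 9; E[Uptake|do(SeaLevel=-2)] = 5.5.

5.5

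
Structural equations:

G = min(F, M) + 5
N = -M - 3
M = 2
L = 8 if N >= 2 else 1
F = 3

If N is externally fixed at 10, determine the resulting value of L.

8

The intervention breaks the incoming arrows to N: N = -M - 3 no longer applies, and N = 10.
L = 8 if N >= 2 else 1  [with N=10]  = 8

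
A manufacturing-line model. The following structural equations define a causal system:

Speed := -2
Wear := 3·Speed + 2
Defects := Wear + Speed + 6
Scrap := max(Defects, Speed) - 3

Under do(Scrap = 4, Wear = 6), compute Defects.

10

Setting Scrap = 4, Wear = 6 by intervention discards those variables' equations.
Defects = Wear + Speed + 6  [with Wear=6, Speed=-2]  = 10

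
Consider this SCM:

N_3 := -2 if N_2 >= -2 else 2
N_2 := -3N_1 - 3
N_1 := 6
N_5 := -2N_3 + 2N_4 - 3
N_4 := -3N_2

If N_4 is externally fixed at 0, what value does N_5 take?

-7

Intervening sets N_4 = 0 and removes its equation (N_4 := -3N_2).
N_2 = -3N_1 - 3  [with N_1=6]  = -21
N_3 = -2 if N_2 >= -2 else 2  [with N_2=-21]  = 2
N_5 = -2N_3 + 2N_4 - 3  [with N_3=2, N_4=0]  = -7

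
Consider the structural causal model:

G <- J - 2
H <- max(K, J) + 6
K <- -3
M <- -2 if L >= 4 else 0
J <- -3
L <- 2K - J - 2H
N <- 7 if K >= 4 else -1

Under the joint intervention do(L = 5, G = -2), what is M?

Under do(L = 5, G = -2), each intervened variable's structural equation is replaced by its fixed value.
M = -2 if L >= 4 else 0  [with L=5]  = -2

-2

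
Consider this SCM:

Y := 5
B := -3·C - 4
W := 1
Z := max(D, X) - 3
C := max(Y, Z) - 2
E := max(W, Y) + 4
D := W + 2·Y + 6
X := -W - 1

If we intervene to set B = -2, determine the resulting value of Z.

The intervention breaks the incoming arrows to B: B := -3·C - 4 no longer applies, and B = -2.
Z is not downstream of the intervention, so its value is determined by the original equations.
X = -W - 1  [with W=1]  = -2
D = W + 2·Y + 6  [with W=1, Y=5]  = 17
Z = max(D, X) - 3  [with D=17, X=-2]  = 14

14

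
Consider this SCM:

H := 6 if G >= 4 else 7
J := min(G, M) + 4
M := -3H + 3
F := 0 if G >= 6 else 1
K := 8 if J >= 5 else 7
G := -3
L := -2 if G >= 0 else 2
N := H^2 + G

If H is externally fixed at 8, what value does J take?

-17

do(H=8) replaces the equation H := 6 if G >= 4 else 7 with the constant H = 8.
M = -3H + 3  [with H=8]  = -21
J = min(G, M) + 4  [with G=-3, M=-21]  = -17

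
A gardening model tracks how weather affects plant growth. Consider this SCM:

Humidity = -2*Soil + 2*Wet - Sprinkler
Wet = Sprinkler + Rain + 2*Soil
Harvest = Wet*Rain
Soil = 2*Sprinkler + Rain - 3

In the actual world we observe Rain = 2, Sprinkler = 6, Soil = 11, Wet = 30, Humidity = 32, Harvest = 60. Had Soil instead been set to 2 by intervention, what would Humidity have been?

do(Soil=2) replaces the equation Soil = 2*Sprinkler + Rain - 3 with the constant Soil = 2.
Wet = Sprinkler + Rain + 2*Soil  [with Sprinkler=6, Rain=2, Soil=2]  = 12
Humidity = -2*Soil + 2*Wet - Sprinkler  [with Soil=2, Wet=12, Sprinkler=6]  = 14

14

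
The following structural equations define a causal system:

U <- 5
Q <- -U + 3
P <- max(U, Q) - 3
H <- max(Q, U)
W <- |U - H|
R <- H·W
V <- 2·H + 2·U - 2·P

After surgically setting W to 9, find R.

The intervention breaks the incoming arrows to W: W <- |U - H| no longer applies, and W = 9.
Q = -U + 3  [with U=5]  = -2
H = max(Q, U)  [with Q=-2, U=5]  = 5
R = H·W  [with H=5, W=9]  = 45

45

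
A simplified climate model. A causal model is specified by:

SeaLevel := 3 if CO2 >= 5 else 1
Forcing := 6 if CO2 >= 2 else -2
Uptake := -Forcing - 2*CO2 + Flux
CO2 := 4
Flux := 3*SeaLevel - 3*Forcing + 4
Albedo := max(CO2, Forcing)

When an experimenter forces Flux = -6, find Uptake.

The intervention breaks the incoming arrows to Flux: Flux := 3*SeaLevel - 3*Forcing + 4 no longer applies, and Flux = -6.
Forcing = 6 if CO2 >= 2 else -2  [with CO2=4]  = 6
Uptake = -Forcing - 2*CO2 + Flux  [with Forcing=6, CO2=4, Flux=-6]  = -20

-20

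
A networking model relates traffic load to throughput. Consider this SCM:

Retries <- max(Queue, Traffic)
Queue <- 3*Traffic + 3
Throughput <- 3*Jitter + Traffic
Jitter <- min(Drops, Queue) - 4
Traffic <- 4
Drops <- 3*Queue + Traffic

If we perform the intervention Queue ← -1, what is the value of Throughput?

-11

Under do(Queue=-1), the mechanism Queue <- 3*Traffic + 3 is discarded; Queue is fixed at -1.
Drops = 3*Queue + Traffic  [with Queue=-1, Traffic=4]  = 1
Jitter = min(Drops, Queue) - 4  [with Drops=1, Queue=-1]  = -5
Throughput = 3*Jitter + Traffic  [with Jitter=-5, Traffic=4]  = -11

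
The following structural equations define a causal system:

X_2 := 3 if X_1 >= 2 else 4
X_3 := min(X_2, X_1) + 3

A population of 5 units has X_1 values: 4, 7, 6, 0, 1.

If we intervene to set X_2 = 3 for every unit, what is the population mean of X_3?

Every unit gets X_2=3 under the intervention. X_3 values become 6, 6, 6, 3, 4; E[X_3|do(X_2=3)] = 5.

5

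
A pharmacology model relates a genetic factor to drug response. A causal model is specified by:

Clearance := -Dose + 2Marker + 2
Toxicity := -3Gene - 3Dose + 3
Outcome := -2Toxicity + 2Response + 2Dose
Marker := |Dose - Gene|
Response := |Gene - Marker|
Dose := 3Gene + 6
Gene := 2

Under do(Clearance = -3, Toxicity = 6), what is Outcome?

Setting Clearance = -3, Toxicity = 6 by intervention discards those variables' equations.
Dose = 3Gene + 6  [with Gene=2]  = 12
Marker = |Dose - Gene|  [with Dose=12, Gene=2]  = 10
Response = |Gene - Marker|  [with Gene=2, Marker=10]  = 8
Outcome = -2Toxicity + 2Response + 2Dose  [with Toxicity=6, Response=8, Dose=12]  = 28

28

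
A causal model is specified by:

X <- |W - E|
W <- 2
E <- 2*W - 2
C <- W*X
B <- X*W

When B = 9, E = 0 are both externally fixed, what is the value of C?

4

Setting B = 9, E = 0 by intervention discards those variables' equations.
X = |W - E|  [with W=2, E=0]  = 2
C = W*X  [with W=2, X=2]  = 4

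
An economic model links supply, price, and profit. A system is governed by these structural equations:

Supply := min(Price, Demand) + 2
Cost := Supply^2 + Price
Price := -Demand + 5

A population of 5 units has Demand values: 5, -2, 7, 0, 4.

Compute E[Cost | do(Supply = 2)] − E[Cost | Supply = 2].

do(Supply=2) breaks Supply's dependence on Demand. With Supply=2 fixed, Cost across the units is 4, 11, 2, 9, 5, mean 6.2.
Conditioning on Supply=2 selects the 2 unit(s) with Demand ∈ {5, 0}. Their Cost values: 4, 9. Mean = 6.5.
Difference = 6.2 − 6.5 = -0.3.

-0.3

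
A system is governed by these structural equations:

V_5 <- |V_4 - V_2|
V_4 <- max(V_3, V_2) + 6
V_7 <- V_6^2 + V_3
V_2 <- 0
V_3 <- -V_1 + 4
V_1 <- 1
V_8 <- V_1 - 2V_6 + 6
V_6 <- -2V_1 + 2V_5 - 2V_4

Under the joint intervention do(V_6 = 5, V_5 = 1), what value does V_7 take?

Setting V_6 = 5, V_5 = 1 by intervention discards those variables' equations.
V_3 = -V_1 + 4  [with V_1=1]  = 3
V_7 = V_6^2 + V_3  [with V_6=5, V_3=3]  = 28

28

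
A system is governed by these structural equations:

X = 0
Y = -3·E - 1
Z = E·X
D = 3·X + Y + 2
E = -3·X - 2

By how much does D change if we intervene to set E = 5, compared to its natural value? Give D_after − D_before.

-21

do(E=5) replaces the equation E = -3·X - 2 with the constant E = 5.
Y = -3·E - 1  [with E=5]  = -16
D = 3·X + Y + 2  [with X=0, Y=-16]  = -14
Without intervention: E = -3·X - 2  [with X=0]  = -2; Y = -3·E - 1  [with E=-2]  = 5; D = 3·X + Y + 2  [with X=0, Y=5]  = 7.
Change = -14 − 7 = -21.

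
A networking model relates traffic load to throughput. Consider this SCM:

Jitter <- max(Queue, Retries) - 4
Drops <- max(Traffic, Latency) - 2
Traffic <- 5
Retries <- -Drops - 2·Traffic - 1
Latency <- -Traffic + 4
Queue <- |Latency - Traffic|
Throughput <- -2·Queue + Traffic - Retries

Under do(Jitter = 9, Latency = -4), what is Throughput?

1

Setting Jitter = 9, Latency = -4 by intervention discards those variables' equations.
Queue = |Latency - Traffic|  [with Latency=-4, Traffic=5]  = 9
Drops = max(Traffic, Latency) - 2  [with Traffic=5, Latency=-4]  = 3
Retries = -Drops - 2·Traffic - 1  [with Drops=3, Traffic=5]  = -14
Throughput = -2·Queue + Traffic - Retries  [with Queue=9, Traffic=5, Retries=-14]  = 1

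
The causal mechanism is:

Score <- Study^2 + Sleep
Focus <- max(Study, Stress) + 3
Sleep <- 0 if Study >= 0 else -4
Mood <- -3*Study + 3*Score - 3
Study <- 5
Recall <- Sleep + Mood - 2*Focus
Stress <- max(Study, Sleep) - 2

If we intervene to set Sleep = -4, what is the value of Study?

5

Under do(Sleep=-4), the mechanism Sleep <- 0 if Study >= 0 else -4 is discarded; Sleep is fixed at -4.
Study is not downstream of the intervention, so its value is determined by the original equations.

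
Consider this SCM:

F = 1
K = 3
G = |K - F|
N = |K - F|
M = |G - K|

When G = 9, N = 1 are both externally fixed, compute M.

Setting G = 9, N = 1 by intervention discards those variables' equations.
M = |G - K|  [with G=9, K=3]  = 6

6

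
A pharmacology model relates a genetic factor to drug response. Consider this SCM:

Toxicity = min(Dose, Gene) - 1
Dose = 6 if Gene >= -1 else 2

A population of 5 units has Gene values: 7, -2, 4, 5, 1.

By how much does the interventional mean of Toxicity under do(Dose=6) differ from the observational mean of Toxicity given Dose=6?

The intervention sets Dose=6 in all 5 units regardless of Gene. Recomputing Toxicity per unit gives 5, -3, 3, 4, 0; average 1.8.
Conditioning on Dose=6 selects the 4 unit(s) with Gene ∈ {7, 4, 5, 1}. Their Toxicity values: 5, 3, 4, 0. Mean = 3.
Difference = 1.8 − 3 = -1.2.

-1.2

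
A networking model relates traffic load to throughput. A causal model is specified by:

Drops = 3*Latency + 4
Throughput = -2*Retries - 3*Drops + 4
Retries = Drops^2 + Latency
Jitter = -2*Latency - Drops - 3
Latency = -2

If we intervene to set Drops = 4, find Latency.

-2

Under do(Drops=4), the mechanism Drops = 3*Latency + 4 is discarded; Drops is fixed at 4.
Latency is not downstream of the intervention, so its value is determined by the original equations.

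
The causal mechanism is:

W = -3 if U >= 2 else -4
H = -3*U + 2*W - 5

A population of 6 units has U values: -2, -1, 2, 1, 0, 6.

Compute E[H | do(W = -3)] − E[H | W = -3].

Under do(W=-3), W's equation is replaced by W=-3 for every unit. Per-unit H: -5, -8, -17, -14, -11, -29. Mean = -14.
Observing W=-3 restricts to units where W's equation naturally yields -3: U ∈ {2, 6}. In that subpopulation H = -17, -29, mean -23.
Difference = -14 − (-23) = 9.

9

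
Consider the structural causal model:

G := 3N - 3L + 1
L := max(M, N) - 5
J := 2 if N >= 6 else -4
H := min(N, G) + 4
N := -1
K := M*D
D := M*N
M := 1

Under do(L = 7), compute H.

-19

The intervention breaks the incoming arrows to L: L := max(M, N) - 5 no longer applies, and L = 7.
G = 3N - 3L + 1  [with N=-1, L=7]  = -23
H = min(N, G) + 4  [with N=-1, G=-23]  = -19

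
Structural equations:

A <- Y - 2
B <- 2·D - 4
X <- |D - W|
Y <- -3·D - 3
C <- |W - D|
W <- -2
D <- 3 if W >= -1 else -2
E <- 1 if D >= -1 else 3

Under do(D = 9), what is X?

Under do(D=9), the mechanism D <- 3 if W >= -1 else -2 is discarded; D is fixed at 9.
X = |D - W|  [with D=9, W=-2]  = 11

11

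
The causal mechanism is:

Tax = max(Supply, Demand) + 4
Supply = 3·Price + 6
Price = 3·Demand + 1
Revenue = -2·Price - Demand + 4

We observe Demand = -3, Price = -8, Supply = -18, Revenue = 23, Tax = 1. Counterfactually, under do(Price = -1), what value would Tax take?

do(Price=-1) replaces the equation Price = 3·Demand + 1 with the constant Price = -1.
Supply = 3·Price + 6  [with Price=-1]  = 3
Tax = max(Supply, Demand) + 4  [with Supply=3, Demand=-3]  = 7

7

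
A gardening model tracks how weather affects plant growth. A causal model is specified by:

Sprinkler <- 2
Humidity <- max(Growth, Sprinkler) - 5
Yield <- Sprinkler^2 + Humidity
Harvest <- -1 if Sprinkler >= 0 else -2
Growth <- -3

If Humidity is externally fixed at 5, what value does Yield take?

The intervention breaks the incoming arrows to Humidity: Humidity <- max(Growth, Sprinkler) - 5 no longer applies, and Humidity = 5.
Yield = Sprinkler^2 + Humidity  [with Sprinkler=2, Humidity=5]  = 9

9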